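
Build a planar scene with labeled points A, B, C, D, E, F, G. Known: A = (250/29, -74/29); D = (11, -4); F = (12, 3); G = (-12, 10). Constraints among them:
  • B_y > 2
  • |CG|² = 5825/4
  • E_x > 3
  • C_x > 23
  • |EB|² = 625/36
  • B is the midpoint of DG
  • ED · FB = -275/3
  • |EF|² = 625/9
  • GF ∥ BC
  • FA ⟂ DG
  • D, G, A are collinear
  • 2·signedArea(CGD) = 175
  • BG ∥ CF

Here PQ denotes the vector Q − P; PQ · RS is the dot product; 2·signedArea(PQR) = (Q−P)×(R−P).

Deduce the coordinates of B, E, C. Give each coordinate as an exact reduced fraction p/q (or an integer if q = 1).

B = (-1/2, 3)
C = (47/2, -4)
E = (11/3, 3)

1. B_x = -1/2  [B is the midpoint of DG]
2. B_y = 3  [B is the midpoint of DG]
   → B = (-1/2, 3)
3. E_x = 11/3  [ED · FB = -275/3]
4. E_y = 3  [|EB|² = 625/36]
   → E = (11/3, 3)
5. C_x = 47/2  [BG ∥ CF ∩ GF ∥ BC]
6. C_y = -4  [BG ∥ CF ∩ GF ∥ BC]
   → C = (47/2, -4)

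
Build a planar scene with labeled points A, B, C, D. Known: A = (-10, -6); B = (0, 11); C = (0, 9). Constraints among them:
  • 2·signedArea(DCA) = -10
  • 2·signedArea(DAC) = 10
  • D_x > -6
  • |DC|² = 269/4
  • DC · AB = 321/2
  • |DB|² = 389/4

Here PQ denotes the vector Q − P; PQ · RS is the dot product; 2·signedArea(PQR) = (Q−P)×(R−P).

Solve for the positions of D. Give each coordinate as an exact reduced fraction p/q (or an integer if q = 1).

1. D_x = -5  [2·signedArea(DAC) = 10 ∩ DC · AB = 321/2]
2. D_y = 5/2  [2·signedArea(DAC) = 10 ∩ DC · AB = 321/2]
   → D = (-5, 5/2)

D = (-5, 5/2)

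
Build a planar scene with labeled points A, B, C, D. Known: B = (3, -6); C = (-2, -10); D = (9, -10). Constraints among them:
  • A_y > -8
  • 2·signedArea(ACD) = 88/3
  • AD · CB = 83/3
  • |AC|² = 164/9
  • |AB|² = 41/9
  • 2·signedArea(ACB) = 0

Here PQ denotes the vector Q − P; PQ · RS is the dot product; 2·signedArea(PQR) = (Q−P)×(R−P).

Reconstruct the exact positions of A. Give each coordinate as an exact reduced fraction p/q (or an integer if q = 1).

1. A_x = 4/3  [2·signedArea(ACB) = 0 ∩ AD · CB = 83/3]
2. A_y = -22/3  [2·signedArea(ACB) = 0 ∩ AD · CB = 83/3]
   → A = (4/3, -22/3)

A = (4/3, -22/3)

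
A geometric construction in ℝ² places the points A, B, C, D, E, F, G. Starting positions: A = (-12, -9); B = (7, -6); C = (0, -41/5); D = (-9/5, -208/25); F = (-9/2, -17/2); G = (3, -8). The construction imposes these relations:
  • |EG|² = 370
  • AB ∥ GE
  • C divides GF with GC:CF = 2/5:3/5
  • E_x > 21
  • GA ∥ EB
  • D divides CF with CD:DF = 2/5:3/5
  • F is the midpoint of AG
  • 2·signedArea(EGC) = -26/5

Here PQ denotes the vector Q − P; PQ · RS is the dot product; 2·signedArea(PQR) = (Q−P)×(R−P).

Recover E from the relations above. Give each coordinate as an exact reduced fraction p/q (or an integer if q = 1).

E = (22, -5)

1. E_x = 22  [GA ∥ EB ∩ AB ∥ GE]
2. E_y = -5  [GA ∥ EB ∩ AB ∥ GE]
   → E = (22, -5)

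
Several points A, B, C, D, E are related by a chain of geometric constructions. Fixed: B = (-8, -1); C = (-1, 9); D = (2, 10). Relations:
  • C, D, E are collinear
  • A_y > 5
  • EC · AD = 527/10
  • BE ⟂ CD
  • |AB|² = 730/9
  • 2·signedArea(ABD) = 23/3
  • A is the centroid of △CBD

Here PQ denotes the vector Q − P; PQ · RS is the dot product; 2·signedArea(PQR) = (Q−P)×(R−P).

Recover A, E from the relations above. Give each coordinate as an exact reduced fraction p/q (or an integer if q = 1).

A = (-7/3, 6)
E = (-103/10, 59/10)

1. A_x = -7/3  [A is the centroid of △CBD]
2. A_y = 6  [A is the centroid of △CBD]
   → A = (-7/3, 6)
3. E_x = -103/10  [C, D, E are collinear ∩ BE ⟂ CD]
4. E_y = 59/10  [C, D, E are collinear ∩ BE ⟂ CD]
   → E = (-103/10, 59/10)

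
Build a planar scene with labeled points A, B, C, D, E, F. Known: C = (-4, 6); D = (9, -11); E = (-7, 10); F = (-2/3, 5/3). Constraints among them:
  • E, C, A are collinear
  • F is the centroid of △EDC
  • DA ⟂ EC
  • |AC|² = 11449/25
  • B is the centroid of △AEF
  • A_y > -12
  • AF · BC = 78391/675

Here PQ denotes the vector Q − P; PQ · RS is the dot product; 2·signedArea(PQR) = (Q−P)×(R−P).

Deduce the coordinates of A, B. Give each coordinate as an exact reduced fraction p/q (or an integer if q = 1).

A = (221/25, -278/25)
B = (88/225, 41/225)

1. A_x = 221/25  [E, C, A are collinear ∩ DA ⟂ EC]
2. A_y = -278/25  [E, C, A are collinear ∩ DA ⟂ EC]
   → A = (221/25, -278/25)
3. B_x = 88/225  [B is the centroid of △AEF]
4. B_y = 41/225  [B is the centroid of △AEF]
   → B = (88/225, 41/225)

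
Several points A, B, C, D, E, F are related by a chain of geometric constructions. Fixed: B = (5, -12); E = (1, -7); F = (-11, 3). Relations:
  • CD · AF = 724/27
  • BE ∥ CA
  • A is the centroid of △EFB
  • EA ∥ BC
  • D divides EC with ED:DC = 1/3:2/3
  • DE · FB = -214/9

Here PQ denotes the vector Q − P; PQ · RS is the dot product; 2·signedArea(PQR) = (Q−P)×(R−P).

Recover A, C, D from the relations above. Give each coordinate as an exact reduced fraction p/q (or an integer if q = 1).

1. A_x = -5/3  [A is the centroid of △EFB]
2. A_y = -16/3  [A is the centroid of △EFB]
   → A = (-5/3, -16/3)
3. C_x = 7/3  [BE ∥ CA ∩ EA ∥ BC]
4. C_y = -31/3  [BE ∥ CA ∩ EA ∥ BC]
   → C = (7/3, -31/3)
5. D_x = 13/9  [D divides EC with ED:DC = 1/3:2/3]
6. D_y = -73/9  [D divides EC with ED:DC = 1/3:2/3]
   → D = (13/9, -73/9)

A = (-5/3, -16/3)
C = (7/3, -31/3)
D = (13/9, -73/9)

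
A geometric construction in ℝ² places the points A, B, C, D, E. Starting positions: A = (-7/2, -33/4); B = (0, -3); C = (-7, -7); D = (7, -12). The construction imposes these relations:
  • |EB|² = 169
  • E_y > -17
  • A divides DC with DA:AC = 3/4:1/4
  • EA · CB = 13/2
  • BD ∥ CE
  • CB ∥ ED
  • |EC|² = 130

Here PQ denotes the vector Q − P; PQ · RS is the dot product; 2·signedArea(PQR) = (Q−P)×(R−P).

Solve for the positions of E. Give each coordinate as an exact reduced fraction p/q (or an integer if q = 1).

E = (0, -16)

1. E_x = 0  [CB ∥ ED ∩ BD ∥ CE]
2. E_y = -16  [CB ∥ ED ∩ BD ∥ CE]
   → E = (0, -16)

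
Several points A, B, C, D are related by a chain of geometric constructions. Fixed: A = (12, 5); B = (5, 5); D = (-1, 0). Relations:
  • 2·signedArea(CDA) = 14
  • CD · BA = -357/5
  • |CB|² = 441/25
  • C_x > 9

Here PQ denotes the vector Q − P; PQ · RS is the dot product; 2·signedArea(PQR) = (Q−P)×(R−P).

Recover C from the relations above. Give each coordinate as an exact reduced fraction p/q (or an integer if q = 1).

C = (46/5, 5)

1. C_x = 46/5  [CD · BA = -357/5 ∩ 2·signedArea(CDA) = 14]
2. C_y = 5  [CD · BA = -357/5 ∩ 2·signedArea(CDA) = 14]
   → C = (46/5, 5)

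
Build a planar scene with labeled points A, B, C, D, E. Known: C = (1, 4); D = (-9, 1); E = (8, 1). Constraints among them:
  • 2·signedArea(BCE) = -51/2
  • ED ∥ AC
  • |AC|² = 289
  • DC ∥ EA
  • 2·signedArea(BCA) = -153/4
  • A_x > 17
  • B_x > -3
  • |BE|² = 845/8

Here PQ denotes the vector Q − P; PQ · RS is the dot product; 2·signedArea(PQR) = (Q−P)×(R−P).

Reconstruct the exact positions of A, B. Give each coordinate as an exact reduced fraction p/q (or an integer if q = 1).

1. A_x = 18  [ED ∥ AC ∩ DC ∥ EA]
2. A_y = 4  [ED ∥ AC ∩ DC ∥ EA]
   → A = (18, 4)
3. B_x = -9/4  [2·signedArea(BCE) = -51/2 ∩ 2·signedArea(BCA) = -153/4]
4. B_y = 7/4  [2·signedArea(BCE) = -51/2 ∩ 2·signedArea(BCA) = -153/4]
   → B = (-9/4, 7/4)

A = (18, 4)
B = (-9/4, 7/4)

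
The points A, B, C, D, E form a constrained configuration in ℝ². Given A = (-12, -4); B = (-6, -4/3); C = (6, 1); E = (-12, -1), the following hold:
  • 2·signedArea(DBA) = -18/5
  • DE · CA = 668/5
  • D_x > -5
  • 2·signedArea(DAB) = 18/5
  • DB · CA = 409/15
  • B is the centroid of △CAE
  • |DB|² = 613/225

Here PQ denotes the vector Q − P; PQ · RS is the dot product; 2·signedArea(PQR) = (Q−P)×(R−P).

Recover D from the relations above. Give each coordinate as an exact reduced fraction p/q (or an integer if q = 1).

1. D_x = -24/5  [2·signedArea(DAB) = 18/5 ∩ DB · CA = 409/15]
2. D_y = -1/5  [2·signedArea(DAB) = 18/5 ∩ DB · CA = 409/15]
   → D = (-24/5, -1/5)

D = (-24/5, -1/5)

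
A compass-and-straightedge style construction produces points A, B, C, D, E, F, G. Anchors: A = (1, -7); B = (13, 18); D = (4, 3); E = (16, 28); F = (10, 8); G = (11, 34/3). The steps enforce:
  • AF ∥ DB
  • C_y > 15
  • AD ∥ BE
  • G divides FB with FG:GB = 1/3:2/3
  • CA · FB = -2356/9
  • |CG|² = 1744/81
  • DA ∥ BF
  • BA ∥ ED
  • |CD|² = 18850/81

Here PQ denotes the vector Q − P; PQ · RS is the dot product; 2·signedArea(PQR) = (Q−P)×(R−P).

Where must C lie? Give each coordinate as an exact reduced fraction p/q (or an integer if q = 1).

C = (37/3, 142/9)

1. C_x = 37/3  [line -3·x + -10·y + 1753/9 = 0 ∩ |CG|² = 1744/81]
2. C_y = 142/9  [line -3·x + -10·y + 1753/9 = 0 ∩ |CG|² = 1744/81]
   → C = (37/3, 142/9)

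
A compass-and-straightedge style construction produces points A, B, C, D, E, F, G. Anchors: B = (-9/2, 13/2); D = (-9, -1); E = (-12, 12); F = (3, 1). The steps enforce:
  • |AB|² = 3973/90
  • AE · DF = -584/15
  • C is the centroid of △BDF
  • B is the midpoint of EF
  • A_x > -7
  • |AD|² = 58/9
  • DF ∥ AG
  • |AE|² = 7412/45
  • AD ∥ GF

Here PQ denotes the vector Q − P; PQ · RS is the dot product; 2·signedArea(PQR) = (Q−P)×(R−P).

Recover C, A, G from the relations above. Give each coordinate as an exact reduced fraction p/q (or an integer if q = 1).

A = (-34/5, 4/15)
C = (-7/2, 13/6)
G = (26/5, 34/15)

1. C_x = -7/2  [C is the centroid of △BDF]
2. C_y = 13/6  [C is the centroid of △BDF]
   → C = (-7/2, 13/6)
3. A_x = -34/5  [line -12·x + -2·y + -1216/15 = 0 ∩ |AB|² = 3973/90]
4. A_y = 4/15  [line -12·x + -2·y + -1216/15 = 0 ∩ |AB|² = 3973/90]
   → A = (-34/5, 4/15)
5. G_x = 26/5  [AD ∥ GF ∩ DF ∥ AG]
6. G_y = 34/15  [AD ∥ GF ∩ DF ∥ AG]
   → G = (26/5, 34/15)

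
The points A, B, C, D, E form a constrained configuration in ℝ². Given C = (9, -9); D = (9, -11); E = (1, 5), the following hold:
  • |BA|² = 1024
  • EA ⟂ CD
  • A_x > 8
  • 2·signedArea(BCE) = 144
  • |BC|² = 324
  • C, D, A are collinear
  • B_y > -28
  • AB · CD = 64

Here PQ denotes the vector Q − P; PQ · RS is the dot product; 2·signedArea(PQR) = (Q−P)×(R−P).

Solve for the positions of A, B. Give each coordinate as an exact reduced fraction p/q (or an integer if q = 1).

A = (9, 5)
B = (9, -27)

1. A_x = 9  [C, D, A are collinear ∩ EA ⟂ CD]
2. A_y = 5  [C, D, A are collinear ∩ EA ⟂ CD]
   → A = (9, 5)
3. B_x = 9  [2·signedArea(BCE) = 144 ∩ AB · CD = 64]
4. B_y = -27  [2·signedArea(BCE) = 144 ∩ AB · CD = 64]
   → B = (9, -27)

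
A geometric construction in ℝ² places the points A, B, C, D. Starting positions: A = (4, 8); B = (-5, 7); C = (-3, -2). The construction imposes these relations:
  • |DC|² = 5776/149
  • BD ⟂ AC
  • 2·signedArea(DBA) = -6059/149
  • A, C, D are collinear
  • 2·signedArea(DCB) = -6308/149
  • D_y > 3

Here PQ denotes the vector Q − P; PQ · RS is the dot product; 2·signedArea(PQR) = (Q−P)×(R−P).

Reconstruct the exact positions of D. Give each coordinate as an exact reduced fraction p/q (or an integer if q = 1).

1. D_x = 85/149  [A, C, D are collinear ∩ BD ⟂ AC]
2. D_y = 462/149  [A, C, D are collinear ∩ BD ⟂ AC]
   → D = (85/149, 462/149)

D = (85/149, 462/149)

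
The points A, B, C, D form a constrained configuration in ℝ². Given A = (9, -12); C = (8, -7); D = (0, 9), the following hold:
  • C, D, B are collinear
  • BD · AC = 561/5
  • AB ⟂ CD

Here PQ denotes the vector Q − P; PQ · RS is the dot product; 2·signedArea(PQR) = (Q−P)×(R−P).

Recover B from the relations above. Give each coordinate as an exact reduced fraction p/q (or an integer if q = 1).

1. B_x = 51/5  [C, D, B are collinear ∩ AB ⟂ CD]
2. B_y = -57/5  [C, D, B are collinear ∩ AB ⟂ CD]
   → B = (51/5, -57/5)

B = (51/5, -57/5)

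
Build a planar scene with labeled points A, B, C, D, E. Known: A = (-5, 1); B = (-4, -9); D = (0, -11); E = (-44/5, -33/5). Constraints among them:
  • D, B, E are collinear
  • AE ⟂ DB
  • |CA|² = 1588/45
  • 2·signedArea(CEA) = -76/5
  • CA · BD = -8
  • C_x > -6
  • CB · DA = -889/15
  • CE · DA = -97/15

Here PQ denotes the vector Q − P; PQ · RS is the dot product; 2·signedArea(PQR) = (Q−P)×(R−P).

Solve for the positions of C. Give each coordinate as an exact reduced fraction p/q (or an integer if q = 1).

1. C_x = -89/15  [CE · DA = -97/15 ∩ CA · BD = -8]
2. C_y = -73/15  [CE · DA = -97/15 ∩ CA · BD = -8]
   → C = (-89/15, -73/15)

C = (-89/15, -73/15)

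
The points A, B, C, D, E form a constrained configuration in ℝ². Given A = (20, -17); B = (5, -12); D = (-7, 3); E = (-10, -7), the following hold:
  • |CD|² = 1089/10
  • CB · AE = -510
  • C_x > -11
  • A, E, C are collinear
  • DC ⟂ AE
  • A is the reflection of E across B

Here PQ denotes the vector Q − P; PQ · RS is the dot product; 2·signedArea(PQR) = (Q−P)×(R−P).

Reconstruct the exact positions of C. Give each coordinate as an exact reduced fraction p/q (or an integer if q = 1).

C = (-103/10, -69/10)

1. C_x = -103/10  [A, E, C are collinear ∩ DC ⟂ AE]
2. C_y = -69/10  [A, E, C are collinear ∩ DC ⟂ AE]
   → C = (-103/10, -69/10)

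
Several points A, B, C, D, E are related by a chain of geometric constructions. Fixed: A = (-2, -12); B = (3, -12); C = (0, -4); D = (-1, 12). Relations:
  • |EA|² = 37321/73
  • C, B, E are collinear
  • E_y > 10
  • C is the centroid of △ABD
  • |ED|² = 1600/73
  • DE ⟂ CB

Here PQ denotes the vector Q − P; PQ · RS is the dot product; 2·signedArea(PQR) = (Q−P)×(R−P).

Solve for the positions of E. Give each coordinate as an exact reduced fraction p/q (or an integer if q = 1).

1. E_x = -393/73  [C, B, E are collinear ∩ DE ⟂ CB]
2. E_y = 756/73  [C, B, E are collinear ∩ DE ⟂ CB]
   → E = (-393/73, 756/73)

E = (-393/73, 756/73)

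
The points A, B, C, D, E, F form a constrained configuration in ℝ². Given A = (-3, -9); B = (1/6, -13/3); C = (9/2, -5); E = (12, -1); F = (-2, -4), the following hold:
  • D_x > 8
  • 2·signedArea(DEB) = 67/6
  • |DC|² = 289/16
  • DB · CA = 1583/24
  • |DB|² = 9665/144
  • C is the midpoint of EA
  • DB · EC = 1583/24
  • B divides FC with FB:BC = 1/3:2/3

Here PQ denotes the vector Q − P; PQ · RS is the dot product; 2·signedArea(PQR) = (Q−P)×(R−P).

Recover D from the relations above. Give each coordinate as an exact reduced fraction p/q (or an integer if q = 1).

D = (33/4, -3)

1. D_x = 33/4  [DB · CA = 1583/24 ∩ 2·signedArea(DEB) = 67/6]
2. D_y = -3  [DB · CA = 1583/24 ∩ 2·signedArea(DEB) = 67/6]
   → D = (33/4, -3)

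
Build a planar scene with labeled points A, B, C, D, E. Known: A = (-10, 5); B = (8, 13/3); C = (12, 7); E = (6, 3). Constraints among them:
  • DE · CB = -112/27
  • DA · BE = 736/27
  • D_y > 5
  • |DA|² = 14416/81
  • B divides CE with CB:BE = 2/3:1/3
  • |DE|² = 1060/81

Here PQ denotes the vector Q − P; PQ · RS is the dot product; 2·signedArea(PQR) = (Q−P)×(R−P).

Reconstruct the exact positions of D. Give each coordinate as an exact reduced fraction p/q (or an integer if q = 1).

D = (10/3, 49/9)

1. D_x = 10/3  [line 2·x + 4/3·y + -376/27 = 0 ∩ |DE|² = 1060/81]
2. D_y = 49/9  [line 2·x + 4/3·y + -376/27 = 0 ∩ |DE|² = 1060/81]
   → D = (10/3, 49/9)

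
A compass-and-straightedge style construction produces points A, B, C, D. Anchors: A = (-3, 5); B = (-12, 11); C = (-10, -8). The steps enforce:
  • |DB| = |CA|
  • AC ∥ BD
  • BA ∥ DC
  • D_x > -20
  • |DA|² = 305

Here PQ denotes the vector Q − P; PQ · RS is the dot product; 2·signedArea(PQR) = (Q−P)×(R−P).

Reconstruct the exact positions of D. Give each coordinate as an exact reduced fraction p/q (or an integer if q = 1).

D = (-19, -2)

1. D_x = -19  [BA ∥ DC ∩ AC ∥ BD]
2. D_y = -2  [BA ∥ DC ∩ AC ∥ BD]
   → D = (-19, -2)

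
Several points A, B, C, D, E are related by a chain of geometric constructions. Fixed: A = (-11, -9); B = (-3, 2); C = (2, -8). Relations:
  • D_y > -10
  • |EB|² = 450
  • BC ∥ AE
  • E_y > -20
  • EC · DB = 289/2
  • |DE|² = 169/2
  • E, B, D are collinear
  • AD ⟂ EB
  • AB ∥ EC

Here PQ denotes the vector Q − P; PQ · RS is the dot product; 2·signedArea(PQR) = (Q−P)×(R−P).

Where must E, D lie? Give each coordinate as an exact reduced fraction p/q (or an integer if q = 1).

1. E_x = -6  [AB ∥ EC ∩ BC ∥ AE]
2. E_y = -19  [AB ∥ EC ∩ BC ∥ AE]
   → E = (-6, -19)
3. D_x = -47/10  [E, B, D are collinear ∩ AD ⟂ EB]
4. D_y = -99/10  [E, B, D are collinear ∩ AD ⟂ EB]
   → D = (-47/10, -99/10)

D = (-47/10, -99/10)
E = (-6, -19)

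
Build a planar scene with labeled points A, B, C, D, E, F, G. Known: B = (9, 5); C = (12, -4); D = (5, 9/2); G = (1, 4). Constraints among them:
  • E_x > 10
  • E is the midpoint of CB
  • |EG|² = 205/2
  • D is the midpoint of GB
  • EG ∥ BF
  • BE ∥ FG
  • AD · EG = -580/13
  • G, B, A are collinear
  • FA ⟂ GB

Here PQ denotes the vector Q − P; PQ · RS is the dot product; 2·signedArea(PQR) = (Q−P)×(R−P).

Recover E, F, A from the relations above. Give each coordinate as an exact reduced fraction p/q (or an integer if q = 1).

1. E_x = 21/2  [E is the midpoint of CB]
2. E_y = 1/2  [E is the midpoint of CB]
   → E = (21/2, 1/2)
3. F_x = -1/2  [BE ∥ FG ∩ EG ∥ BF]
4. F_y = 17/2  [BE ∥ FG ∩ EG ∥ BF]
   → F = (-1/2, 17/2)
5. A_x = 1/13  [G, B, A are collinear ∩ FA ⟂ GB]
6. A_y = 101/26  [G, B, A are collinear ∩ FA ⟂ GB]
   → A = (1/13, 101/26)

A = (1/13, 101/26)
E = (21/2, 1/2)
F = (-1/2, 17/2)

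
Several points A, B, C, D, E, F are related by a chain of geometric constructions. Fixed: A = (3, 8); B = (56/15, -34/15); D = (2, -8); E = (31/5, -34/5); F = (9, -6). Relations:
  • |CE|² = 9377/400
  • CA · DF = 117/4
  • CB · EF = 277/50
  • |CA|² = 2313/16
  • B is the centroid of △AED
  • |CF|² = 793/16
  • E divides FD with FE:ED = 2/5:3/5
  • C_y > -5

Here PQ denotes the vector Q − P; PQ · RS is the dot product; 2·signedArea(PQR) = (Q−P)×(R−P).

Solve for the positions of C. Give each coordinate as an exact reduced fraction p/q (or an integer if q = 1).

C = (9/4, -4)

1. C_x = 9/4  [line -7·x + -2·y + 31/4 = 0 ∩ |CE|² = 9377/400]
2. C_y = -4  [line -7·x + -2·y + 31/4 = 0 ∩ |CE|² = 9377/400]
   → C = (9/4, -4)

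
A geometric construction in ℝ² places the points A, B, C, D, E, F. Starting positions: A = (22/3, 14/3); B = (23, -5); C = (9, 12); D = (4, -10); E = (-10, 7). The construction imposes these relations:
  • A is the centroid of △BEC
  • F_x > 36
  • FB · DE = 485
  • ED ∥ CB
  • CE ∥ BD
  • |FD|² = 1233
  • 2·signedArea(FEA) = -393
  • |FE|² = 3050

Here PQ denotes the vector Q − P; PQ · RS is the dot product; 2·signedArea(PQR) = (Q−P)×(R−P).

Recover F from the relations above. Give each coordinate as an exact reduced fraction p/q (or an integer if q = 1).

1. F_x = 37  [FB · DE = 485 ∩ 2·signedArea(FEA) = -393]
2. F_y = -22  [FB · DE = 485 ∩ 2·signedArea(FEA) = -393]
   → F = (37, -22)

F = (37, -22)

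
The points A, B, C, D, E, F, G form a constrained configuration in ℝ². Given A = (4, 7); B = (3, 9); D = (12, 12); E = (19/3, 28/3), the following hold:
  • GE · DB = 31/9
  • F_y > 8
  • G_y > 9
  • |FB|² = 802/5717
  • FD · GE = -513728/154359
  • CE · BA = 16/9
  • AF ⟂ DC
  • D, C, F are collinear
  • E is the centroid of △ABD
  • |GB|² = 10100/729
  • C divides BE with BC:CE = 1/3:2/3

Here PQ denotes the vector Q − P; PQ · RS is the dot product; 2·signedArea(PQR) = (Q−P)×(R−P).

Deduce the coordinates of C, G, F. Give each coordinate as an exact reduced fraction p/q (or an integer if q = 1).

1. C_x = 37/9  [C divides BE with BC:CE = 1/3:2/3]
2. C_y = 82/9  [C divides BE with BC:CE = 1/3:2/3]
   → C = (37/9, 82/9)
3. F_x = 19046/5717  [D, C, F are collinear ∩ AF ⟂ DC]
4. F_y = 50456/5717  [D, C, F are collinear ∩ AF ⟂ DC]
   → F = (19046/5717, 50456/5717)
5. G_x = 181/27  [GE · DB = 31/9 ∩ FD · GE = -513728/154359]
6. G_y = 253/27  [GE · DB = 31/9 ∩ FD · GE = -513728/154359]
   → G = (181/27, 253/27)

C = (37/9, 82/9)
F = (19046/5717, 50456/5717)
G = (181/27, 253/27)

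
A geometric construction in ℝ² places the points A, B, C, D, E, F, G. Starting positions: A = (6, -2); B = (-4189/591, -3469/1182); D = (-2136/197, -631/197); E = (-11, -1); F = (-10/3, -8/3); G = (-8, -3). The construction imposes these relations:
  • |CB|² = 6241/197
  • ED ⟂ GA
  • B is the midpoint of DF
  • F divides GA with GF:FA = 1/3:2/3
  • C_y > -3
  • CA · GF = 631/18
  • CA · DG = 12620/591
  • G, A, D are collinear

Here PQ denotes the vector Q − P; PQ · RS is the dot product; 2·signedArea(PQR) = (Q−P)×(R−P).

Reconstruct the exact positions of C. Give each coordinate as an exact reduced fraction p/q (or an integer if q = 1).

C = (-871/591, -2995/1182)

1. C_x = -871/591  [line -14/3·x + -1/3·y + -139/18 = 0 ∩ |CB|² = 6241/197]
2. C_y = -2995/1182  [line -14/3·x + -1/3·y + -139/18 = 0 ∩ |CB|² = 6241/197]
   → C = (-871/591, -2995/1182)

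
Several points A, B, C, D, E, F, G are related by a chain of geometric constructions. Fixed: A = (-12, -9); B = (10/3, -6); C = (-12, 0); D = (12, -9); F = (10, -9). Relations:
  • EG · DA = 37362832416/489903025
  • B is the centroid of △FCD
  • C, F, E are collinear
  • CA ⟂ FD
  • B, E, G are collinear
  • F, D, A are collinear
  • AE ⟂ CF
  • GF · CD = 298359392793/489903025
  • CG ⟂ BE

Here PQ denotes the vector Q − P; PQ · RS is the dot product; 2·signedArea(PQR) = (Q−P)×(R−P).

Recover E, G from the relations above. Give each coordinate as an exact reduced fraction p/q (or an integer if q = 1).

1. E_x = -4998/565  [C, F, E are collinear ∩ AE ⟂ CF]
2. E_y = -729/565  [C, F, E are collinear ∩ AE ⟂ CF]
   → E = (-4998/565, -729/565)
3. G_x = -5890475514/489903025  [B, E, G are collinear ∩ CG ⟂ BE]
4. G_y = -30098952/489903025  [B, E, G are collinear ∩ CG ⟂ BE]
   → G = (-5890475514/489903025, -30098952/489903025)

E = (-4998/565, -729/565)
G = (-5890475514/489903025, -30098952/489903025)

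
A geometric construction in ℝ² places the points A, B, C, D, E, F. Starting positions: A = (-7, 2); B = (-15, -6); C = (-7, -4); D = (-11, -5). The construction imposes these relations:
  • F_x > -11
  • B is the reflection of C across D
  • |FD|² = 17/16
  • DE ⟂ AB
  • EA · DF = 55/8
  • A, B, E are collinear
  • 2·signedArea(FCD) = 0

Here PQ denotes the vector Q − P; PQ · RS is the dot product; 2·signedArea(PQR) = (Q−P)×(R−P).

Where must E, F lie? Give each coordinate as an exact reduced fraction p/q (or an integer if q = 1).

1. E_x = -25/2  [A, B, E are collinear ∩ DE ⟂ AB]
2. E_y = -7/2  [A, B, E are collinear ∩ DE ⟂ AB]
   → E = (-25/2, -7/2)
3. F_x = -10  [2·signedArea(FCD) = 0 ∩ EA · DF = 55/8]
4. F_y = -19/4  [2·signedArea(FCD) = 0 ∩ EA · DF = 55/8]
   → F = (-10, -19/4)

E = (-25/2, -7/2)
F = (-10, -19/4)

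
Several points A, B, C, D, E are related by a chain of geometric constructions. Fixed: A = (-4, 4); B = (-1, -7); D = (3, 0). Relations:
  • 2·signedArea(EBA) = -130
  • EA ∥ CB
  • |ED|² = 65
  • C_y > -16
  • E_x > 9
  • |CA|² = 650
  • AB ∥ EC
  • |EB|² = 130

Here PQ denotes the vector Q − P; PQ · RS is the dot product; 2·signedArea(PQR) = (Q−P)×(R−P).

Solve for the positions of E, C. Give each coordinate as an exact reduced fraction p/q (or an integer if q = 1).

C = (13, -15)
E = (10, -4)

1. E_x = 10  [line -11·x + -3·y + 98 = 0 ∩ |EB|² = 130]
2. E_y = -4  [line -11·x + -3·y + 98 = 0 ∩ |EB|² = 130]
   → E = (10, -4)
3. C_x = 13  [EA ∥ CB ∩ AB ∥ EC]
4. C_y = -15  [EA ∥ CB ∩ AB ∥ EC]
   → C = (13, -15)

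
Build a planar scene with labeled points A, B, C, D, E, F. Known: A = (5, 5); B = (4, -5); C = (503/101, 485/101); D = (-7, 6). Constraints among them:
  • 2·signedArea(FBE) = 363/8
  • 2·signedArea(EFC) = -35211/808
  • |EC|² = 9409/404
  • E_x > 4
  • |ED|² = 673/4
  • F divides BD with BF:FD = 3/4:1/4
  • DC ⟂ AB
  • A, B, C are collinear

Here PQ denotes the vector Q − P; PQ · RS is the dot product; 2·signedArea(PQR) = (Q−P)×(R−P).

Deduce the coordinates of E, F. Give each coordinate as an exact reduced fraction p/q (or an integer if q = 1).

1. F_x = -17/4  [F divides BD with BF:FD = 3/4:1/4]
2. F_y = 13/4  [F divides BD with BF:FD = 3/4:1/4]
   → F = (-17/4, 13/4)
3. E_x = 9/2  [2·signedArea(EFC) = -35211/808 ∩ 2·signedArea(FBE) = 363/8]
4. E_y = 0  [2·signedArea(EFC) = -35211/808 ∩ 2·signedArea(FBE) = 363/8]
   → E = (9/2, 0)

E = (9/2, 0)
F = (-17/4, 13/4)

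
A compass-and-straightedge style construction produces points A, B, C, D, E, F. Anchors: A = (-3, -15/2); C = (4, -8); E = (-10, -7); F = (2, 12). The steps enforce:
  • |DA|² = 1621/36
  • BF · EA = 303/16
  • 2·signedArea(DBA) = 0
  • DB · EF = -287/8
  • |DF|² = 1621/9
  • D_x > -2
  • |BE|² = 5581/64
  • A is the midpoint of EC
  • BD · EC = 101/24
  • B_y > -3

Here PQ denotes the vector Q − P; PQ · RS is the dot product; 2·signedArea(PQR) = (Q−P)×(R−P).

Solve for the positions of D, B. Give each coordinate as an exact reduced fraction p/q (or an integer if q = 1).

B = (-7/4, -21/8)
D = (-4/3, -1)

1. B_x = -7/4  [line -7·x + 1/2·y + -175/16 = 0 ∩ |BE|² = 5581/64]
2. B_y = -21/8  [line -7·x + 1/2·y + -175/16 = 0 ∩ |BE|² = 5581/64]
   → B = (-7/4, -21/8)
3. D_x = -4/3  [2·signedArea(DBA) = 0 ∩ BD · EC = 101/24]
4. D_y = -1  [2·signedArea(DBA) = 0 ∩ BD · EC = 101/24]
   → D = (-4/3, -1)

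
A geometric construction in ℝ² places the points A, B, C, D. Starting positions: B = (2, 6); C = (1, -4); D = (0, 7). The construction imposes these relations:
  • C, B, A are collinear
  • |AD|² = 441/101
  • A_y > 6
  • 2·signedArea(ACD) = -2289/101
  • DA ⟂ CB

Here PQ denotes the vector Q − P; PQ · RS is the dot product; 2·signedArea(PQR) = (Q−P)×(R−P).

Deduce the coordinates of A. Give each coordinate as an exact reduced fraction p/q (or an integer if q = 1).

1. A_x = 210/101  [C, B, A are collinear ∩ DA ⟂ CB]
2. A_y = 686/101  [C, B, A are collinear ∩ DA ⟂ CB]
   → A = (210/101, 686/101)

A = (210/101, 686/101)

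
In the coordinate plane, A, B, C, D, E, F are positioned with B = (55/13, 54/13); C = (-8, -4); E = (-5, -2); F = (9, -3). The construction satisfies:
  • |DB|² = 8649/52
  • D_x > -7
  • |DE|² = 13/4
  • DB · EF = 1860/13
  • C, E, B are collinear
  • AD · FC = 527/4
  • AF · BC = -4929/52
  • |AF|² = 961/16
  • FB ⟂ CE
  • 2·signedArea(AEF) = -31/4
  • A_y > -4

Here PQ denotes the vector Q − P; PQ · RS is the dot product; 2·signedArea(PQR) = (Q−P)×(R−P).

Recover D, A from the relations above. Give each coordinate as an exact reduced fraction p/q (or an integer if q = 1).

A = (5/4, -3)
D = (-13/2, -3)

1. A_x = 5/4  [2·signedArea(AEF) = -31/4 ∩ AF · BC = -4929/52]
2. A_y = -3  [2·signedArea(AEF) = -31/4 ∩ AF · BC = -4929/52]
   → A = (5/4, -3)
3. D_x = -13/2  [DB · EF = 1860/13 ∩ AD · FC = 527/4]
4. D_y = -3  [DB · EF = 1860/13 ∩ AD · FC = 527/4]
   → D = (-13/2, -3)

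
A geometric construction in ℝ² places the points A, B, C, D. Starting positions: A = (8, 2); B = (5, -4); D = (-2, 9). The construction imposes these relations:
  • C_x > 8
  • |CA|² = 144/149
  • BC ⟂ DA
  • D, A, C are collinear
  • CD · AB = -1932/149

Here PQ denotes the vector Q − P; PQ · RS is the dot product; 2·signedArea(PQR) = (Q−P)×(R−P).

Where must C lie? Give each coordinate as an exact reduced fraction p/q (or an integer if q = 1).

1. C_x = 1312/149  [D, A, C are collinear ∩ BC ⟂ DA]
2. C_y = 214/149  [D, A, C are collinear ∩ BC ⟂ DA]
   → C = (1312/149, 214/149)

C = (1312/149, 214/149)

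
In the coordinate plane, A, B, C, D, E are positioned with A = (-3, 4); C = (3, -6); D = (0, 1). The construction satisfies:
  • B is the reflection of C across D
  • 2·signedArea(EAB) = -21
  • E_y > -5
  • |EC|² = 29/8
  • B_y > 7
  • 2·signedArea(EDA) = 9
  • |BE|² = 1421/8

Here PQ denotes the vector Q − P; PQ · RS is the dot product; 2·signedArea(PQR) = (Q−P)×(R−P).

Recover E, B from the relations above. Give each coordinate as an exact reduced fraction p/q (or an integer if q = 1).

1. E_x = 9/4  [line -3·x + -3·y + -6 = 0 ∩ |EC|² = 29/8]
2. E_y = -17/4  [line -3·x + -3·y + -6 = 0 ∩ |EC|² = 29/8]
   → E = (9/4, -17/4)
3. B_x = -3  [2·signedArea(EAB) = -21 ∩ B is the reflection of C across D]
4. B_y = 8  [2·signedArea(EAB) = -21 ∩ B is the reflection of C across D]
   → B = (-3, 8)

B = (-3, 8)
E = (9/4, -17/4)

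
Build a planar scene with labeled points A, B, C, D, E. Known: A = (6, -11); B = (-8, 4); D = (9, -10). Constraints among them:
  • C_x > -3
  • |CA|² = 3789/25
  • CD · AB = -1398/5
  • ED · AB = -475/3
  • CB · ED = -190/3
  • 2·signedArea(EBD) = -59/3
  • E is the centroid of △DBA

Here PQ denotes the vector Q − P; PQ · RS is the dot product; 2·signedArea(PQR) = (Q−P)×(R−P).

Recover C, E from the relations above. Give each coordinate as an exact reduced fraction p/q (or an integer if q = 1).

C = (-12/5, -2)
E = (7/3, -17/3)

1. C_x = -12/5  [line 14·x + -15·y + 18/5 = 0 ∩ |CA|² = 3789/25]
2. C_y = -2  [line 14·x + -15·y + 18/5 = 0 ∩ |CA|² = 3789/25]
   → C = (-12/5, -2)
3. E_x = 7/3  [CB · ED = -190/3 ∩ E is the centroid of △DBA]
4. E_y = -17/3  [CB · ED = -190/3 ∩ E is the centroid of △DBA]
   → E = (7/3, -17/3)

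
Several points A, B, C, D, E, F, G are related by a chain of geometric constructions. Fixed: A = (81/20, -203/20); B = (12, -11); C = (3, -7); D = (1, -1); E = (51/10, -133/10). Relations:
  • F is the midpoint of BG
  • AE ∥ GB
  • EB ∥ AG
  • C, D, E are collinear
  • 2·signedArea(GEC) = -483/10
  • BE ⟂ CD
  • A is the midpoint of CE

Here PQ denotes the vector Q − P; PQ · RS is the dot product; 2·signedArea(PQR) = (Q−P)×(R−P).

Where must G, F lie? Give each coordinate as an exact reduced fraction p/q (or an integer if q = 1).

1. G_x = 219/20  [AE ∥ GB ∩ EB ∥ AG]
2. G_y = -157/20  [AE ∥ GB ∩ EB ∥ AG]
   → G = (219/20, -157/20)
3. F_x = 459/40  [F is the midpoint of BG]
4. F_y = -377/40  [F is the midpoint of BG]
   → F = (459/40, -377/40)

F = (459/40, -377/40)
G = (219/20, -157/20)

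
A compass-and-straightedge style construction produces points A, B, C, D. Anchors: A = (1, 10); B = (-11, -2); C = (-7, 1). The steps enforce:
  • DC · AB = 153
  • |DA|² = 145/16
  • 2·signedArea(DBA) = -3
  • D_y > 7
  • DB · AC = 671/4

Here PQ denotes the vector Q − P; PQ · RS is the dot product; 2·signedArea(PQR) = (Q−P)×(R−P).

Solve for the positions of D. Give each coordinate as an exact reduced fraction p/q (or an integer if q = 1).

D = (-1, 31/4)

1. D_x = -1  [2·signedArea(DBA) = -3 ∩ DC · AB = 153]
2. D_y = 31/4  [2·signedArea(DBA) = -3 ∩ DC · AB = 153]
   → D = (-1, 31/4)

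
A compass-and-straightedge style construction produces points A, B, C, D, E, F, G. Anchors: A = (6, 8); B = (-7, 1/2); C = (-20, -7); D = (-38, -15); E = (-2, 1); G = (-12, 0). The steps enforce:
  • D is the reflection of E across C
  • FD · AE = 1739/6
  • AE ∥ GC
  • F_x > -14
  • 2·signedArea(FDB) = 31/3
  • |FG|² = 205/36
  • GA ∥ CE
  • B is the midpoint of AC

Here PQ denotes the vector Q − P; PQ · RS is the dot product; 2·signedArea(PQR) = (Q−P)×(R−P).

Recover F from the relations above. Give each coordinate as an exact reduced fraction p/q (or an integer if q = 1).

F = (-13, -13/6)

1. F_x = -13  [2·signedArea(FDB) = 31/3 ∩ FD · AE = 1739/6]
2. F_y = -13/6  [2·signedArea(FDB) = 31/3 ∩ FD · AE = 1739/6]
   → F = (-13, -13/6)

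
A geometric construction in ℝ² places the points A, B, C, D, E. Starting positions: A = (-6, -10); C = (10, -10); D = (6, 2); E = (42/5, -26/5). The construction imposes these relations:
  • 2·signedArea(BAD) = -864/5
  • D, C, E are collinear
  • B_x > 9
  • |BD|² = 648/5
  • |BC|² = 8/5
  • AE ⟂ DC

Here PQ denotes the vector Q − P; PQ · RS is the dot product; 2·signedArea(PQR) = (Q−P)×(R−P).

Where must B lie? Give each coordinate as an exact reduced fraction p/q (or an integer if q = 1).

B = (48/5, -44/5)

1. B_x = 48/5  [line -12·x + 12·y + 1104/5 = 0 ∩ |BC|² = 8/5]
2. B_y = -44/5  [line -12·x + 12·y + 1104/5 = 0 ∩ |BC|² = 8/5]
   → B = (48/5, -44/5)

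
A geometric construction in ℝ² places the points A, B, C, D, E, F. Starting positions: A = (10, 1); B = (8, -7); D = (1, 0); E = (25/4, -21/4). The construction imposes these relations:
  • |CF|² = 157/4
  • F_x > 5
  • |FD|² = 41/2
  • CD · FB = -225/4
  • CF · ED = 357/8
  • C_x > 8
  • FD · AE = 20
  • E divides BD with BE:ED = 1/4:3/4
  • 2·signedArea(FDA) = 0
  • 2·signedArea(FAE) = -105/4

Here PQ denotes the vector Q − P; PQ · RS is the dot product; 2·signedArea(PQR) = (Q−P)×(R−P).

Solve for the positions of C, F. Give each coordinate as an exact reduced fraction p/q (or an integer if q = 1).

1. F_x = 11/2  [2·signedArea(FDA) = 0 ∩ 2·signedArea(FAE) = -105/4]
2. F_y = 1/2  [2·signedArea(FDA) = 0 ∩ 2·signedArea(FAE) = -105/4]
   → F = (11/2, 1/2)
3. C_x = 17/2  [CD · FB = -225/4 ∩ CF · ED = 357/8]
4. C_y = -5  [CD · FB = -225/4 ∩ CF · ED = 357/8]
   → C = (17/2, -5)

C = (17/2, -5)
F = (11/2, 1/2)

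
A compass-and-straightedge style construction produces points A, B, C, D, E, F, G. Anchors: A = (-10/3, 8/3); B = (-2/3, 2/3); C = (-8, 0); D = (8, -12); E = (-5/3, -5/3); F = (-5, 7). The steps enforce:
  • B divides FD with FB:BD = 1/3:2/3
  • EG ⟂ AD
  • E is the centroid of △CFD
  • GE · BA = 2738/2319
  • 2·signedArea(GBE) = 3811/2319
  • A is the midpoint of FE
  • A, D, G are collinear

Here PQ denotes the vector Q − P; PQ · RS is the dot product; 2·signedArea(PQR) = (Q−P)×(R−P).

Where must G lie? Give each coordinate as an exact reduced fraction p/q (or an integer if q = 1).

G = (-1423/2319, -1978/2319)

1. G_x = -1423/2319  [A, D, G are collinear ∩ EG ⟂ AD]
2. G_y = -1978/2319  [A, D, G are collinear ∩ EG ⟂ AD]
   → G = (-1423/2319, -1978/2319)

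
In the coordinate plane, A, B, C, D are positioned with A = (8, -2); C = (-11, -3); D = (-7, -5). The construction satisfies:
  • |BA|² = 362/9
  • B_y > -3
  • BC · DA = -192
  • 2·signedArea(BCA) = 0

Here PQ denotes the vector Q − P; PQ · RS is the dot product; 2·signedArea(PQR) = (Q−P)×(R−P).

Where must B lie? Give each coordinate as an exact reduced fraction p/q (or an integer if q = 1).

1. B_x = 5/3  [2·signedArea(BCA) = 0 ∩ BC · DA = -192]
2. B_y = -7/3  [2·signedArea(BCA) = 0 ∩ BC · DA = -192]
   → B = (5/3, -7/3)

B = (5/3, -7/3)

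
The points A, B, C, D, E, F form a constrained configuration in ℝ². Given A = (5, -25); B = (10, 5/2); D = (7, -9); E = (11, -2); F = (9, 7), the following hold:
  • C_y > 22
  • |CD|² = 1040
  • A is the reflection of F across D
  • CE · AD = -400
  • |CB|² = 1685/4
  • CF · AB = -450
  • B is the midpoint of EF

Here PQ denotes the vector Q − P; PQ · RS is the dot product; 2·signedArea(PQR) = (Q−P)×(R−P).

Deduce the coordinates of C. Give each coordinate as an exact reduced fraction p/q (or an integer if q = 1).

C = (11, 23)

1. C_x = 11  [CF · AB = -450 ∩ CE · AD = -400]
2. C_y = 23  [CF · AB = -450 ∩ CE · AD = -400]
   → C = (11, 23)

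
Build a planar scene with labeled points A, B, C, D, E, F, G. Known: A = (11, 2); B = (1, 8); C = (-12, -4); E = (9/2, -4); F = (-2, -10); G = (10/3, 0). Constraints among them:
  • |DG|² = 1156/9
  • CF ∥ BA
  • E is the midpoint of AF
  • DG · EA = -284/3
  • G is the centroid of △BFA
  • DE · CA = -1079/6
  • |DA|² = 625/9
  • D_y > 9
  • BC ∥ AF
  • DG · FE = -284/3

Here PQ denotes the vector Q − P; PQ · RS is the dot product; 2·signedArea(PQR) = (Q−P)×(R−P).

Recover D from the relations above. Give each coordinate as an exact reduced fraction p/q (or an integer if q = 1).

1. D_x = 26/3  [DE · CA = -1079/6 ∩ DG · EA = -284/3]
2. D_y = 10  [DE · CA = -1079/6 ∩ DG · EA = -284/3]
   → D = (26/3, 10)

D = (26/3, 10)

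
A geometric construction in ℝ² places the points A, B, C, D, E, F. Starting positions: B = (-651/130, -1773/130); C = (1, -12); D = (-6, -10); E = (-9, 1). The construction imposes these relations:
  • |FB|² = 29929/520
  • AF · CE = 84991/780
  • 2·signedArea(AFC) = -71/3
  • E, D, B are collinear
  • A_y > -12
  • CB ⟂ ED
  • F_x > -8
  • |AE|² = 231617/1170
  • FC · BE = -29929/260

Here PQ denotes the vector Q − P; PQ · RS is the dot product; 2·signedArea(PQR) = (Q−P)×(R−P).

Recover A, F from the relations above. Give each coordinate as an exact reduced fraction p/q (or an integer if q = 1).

1. F_x = -1821/260  [line 519/130·x + -1903/130·y + -16781/260 = 0 ∩ |FB|² = 29929/520]
2. F_y = -1643/260  [line 519/130·x + -1903/130·y + -16781/260 = 0 ∩ |FB|² = 29929/520]
   → F = (-1821/260, -1643/260)
3. A_x = -1301/390  [2·signedArea(AFC) = -71/3 ∩ AF · CE = 84991/780]
4. A_y = -4633/390  [2·signedArea(AFC) = -71/3 ∩ AF · CE = 84991/780]
   → A = (-1301/390, -4633/390)

A = (-1301/390, -4633/390)
F = (-1821/260, -1643/260)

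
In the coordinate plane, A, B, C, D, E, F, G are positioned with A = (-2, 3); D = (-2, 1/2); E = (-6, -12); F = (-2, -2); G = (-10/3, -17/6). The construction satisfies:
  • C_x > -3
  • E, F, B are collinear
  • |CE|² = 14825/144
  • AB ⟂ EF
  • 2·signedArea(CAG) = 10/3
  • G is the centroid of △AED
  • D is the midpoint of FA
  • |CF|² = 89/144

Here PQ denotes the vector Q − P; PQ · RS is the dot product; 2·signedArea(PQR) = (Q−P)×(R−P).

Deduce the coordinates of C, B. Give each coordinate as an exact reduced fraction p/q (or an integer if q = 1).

B = (-8/29, 67/29)
C = (-8/3, -29/12)

1. C_x = -8/3  [line 35/6·x + -4/3·y + 37/3 = 0 ∩ |CE|² = 14825/144]
2. C_y = -29/12  [line 35/6·x + -4/3·y + 37/3 = 0 ∩ |CE|² = 14825/144]
   → C = (-8/3, -29/12)
3. B_x = -8/29  [E, F, B are collinear ∩ AB ⟂ EF]
4. B_y = 67/29  [E, F, B are collinear ∩ AB ⟂ EF]
   → B = (-8/29, 67/29)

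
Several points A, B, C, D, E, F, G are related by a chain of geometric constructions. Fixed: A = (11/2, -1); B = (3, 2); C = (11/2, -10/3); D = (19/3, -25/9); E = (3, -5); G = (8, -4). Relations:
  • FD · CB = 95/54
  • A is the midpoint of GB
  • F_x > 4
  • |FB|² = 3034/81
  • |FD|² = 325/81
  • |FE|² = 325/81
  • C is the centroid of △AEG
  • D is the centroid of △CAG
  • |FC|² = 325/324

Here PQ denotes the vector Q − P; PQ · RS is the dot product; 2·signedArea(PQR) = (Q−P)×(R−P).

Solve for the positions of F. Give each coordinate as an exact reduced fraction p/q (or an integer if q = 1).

1. F_x = 14/3  [line 5/2·x + -16/3·y + -875/27 = 0 ∩ |FE|² = 325/81]
2. F_y = -35/9  [line 5/2·x + -16/3·y + -875/27 = 0 ∩ |FE|² = 325/81]
   → F = (14/3, -35/9)

F = (14/3, -35/9)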